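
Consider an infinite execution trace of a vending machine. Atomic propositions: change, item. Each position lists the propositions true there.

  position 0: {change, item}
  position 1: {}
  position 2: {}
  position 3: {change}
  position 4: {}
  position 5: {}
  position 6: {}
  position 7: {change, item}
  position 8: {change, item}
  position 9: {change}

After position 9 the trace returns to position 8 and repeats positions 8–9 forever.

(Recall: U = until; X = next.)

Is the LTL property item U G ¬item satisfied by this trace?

Walking from position 0: at position 1, G ¬item has not yet held and item fails, so item U G ¬item is false.

No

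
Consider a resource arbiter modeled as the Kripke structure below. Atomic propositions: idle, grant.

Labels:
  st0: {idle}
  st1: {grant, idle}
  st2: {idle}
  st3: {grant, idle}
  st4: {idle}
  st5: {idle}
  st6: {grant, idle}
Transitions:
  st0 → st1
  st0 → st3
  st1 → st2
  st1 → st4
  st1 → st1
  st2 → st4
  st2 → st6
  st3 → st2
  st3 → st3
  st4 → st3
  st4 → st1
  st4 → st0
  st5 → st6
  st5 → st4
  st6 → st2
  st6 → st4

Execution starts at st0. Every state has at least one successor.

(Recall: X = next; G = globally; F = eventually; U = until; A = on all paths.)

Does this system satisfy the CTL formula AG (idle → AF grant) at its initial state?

States satisfying idle → AF grant: {st0, st1, st2, st3, st4, st5, st6}.
States satisfying AG (idle → AF grant): {st0, st1, st2, st3, st4, st5, st6}.
Every state reachable from st0 satisfies idle → AF grant.
st0 ∈ Sat(AG (idle → AF grant)).

Holds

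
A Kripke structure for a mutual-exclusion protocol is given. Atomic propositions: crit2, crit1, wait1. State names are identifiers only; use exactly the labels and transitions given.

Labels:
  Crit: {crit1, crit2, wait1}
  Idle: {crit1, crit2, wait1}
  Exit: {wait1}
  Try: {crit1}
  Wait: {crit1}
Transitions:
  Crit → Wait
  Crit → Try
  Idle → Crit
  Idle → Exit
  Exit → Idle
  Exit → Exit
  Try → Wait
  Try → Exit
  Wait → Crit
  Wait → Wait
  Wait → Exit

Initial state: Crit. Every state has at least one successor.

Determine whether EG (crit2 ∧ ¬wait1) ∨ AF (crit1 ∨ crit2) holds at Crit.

Satisfied

States satisfying crit2 ∧ ¬wait1: ∅.
States satisfying EG (crit2 ∧ ¬wait1): ∅.
States satisfying crit1 ∨ crit2: {Crit, Idle, Try, Wait}.
States satisfying AF (crit1 ∨ crit2): {Crit, Idle, Try, Wait}.
States satisfying EG (crit2 ∧ ¬wait1) ∨ AF (crit1 ∨ crit2): {Crit, Idle, Try, Wait}.
Crit ∈ Sat(EG (crit2 ∧ ¬wait1) ∨ AF (crit1 ∨ crit2)).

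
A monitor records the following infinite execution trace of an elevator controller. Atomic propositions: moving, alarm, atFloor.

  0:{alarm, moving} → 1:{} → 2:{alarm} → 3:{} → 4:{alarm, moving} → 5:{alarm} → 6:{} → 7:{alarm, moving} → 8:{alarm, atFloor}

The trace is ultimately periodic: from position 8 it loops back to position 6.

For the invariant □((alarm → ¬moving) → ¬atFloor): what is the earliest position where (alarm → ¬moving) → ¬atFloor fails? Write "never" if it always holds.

8

Check (alarm → ¬moving) → ¬atFloor at each position in order: 0 ✓, 1 ✓, 2 ✓, 3 ✓, 4 ✓, 5 ✓, 6 ✓, 7 ✓.
At position 8 the labels are {alarm, atFloor}, so (alarm → ¬moving) → ¬atFloor is false there. This is the first violation.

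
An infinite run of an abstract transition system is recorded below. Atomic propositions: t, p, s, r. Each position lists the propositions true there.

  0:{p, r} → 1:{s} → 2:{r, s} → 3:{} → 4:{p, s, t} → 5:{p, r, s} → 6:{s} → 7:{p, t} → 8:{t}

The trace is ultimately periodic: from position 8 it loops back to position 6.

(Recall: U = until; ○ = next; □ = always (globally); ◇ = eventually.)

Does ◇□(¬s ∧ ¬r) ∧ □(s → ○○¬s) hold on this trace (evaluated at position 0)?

No

□(¬s ∧ ¬r) is false at every position 0..8, so it never becomes true and ◇□(¬s ∧ ¬r) fails.
s → ○○¬s must hold at every position from 0 onward. It fails at position 2, so □(s → ○○¬s) is false.
Positions where s holds: 1, 2, 4, 5, 6.
Check ○○¬s at each: 1→ok, 2→fails, 4→fails, 5→ok, 6→ok.
At position 0: ◇□(¬s ∧ ¬r) is false; □(s → ○○¬s) is false; so ◇□(¬s ∧ ¬r) ∧ □(s → ○○¬s) is false.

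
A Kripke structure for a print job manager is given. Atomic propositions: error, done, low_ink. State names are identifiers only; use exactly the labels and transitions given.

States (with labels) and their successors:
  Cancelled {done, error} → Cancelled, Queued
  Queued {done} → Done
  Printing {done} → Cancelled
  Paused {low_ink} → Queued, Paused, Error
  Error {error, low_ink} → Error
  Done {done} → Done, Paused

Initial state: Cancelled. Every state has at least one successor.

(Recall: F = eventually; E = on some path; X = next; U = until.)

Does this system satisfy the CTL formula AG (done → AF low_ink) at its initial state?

No

States satisfying done → AF low_ink: {Paused, Error}.
States satisfying AG (done → AF low_ink): {Error}.
Cancelled is reachable from Cancelled and violates done → AF low_ink, so AG fails at Cancelled.
Cancelled ∉ Sat(AG (done → AF low_ink)).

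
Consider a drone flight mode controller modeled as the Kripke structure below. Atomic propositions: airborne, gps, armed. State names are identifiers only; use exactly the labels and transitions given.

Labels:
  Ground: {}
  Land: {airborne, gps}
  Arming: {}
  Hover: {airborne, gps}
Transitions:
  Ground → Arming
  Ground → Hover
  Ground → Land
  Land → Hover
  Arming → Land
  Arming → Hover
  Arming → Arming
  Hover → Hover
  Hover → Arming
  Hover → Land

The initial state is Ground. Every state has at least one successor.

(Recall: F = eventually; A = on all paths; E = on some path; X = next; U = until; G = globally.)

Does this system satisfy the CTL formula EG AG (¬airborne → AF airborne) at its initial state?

States satisfying AG (¬airborne → AF airborne): ∅.
States satisfying EG AG (¬airborne → AF airborne): ∅.
No suitable path/successor from Ground witnesses the formula.
Ground ∉ Sat(EG AG (¬airborne → AF airborne)).

No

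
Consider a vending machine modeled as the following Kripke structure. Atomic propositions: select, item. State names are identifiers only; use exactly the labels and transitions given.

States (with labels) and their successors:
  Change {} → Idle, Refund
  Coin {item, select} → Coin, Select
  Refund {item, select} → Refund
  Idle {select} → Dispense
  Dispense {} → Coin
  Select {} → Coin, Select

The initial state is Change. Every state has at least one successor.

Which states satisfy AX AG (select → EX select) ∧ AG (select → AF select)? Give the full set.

States satisfying AG (select → EX select): {Coin, Refund, Dispense, Select}.
States satisfying AX AG (select → EX select): {Coin, Refund, Idle, Dispense, Select}.
States satisfying select → AF select: {Change, Coin, Refund, Idle, Dispense, Select}.
States satisfying AG (select → AF select): {Change, Coin, Refund, Idle, Dispense, Select}.
States satisfying AX AG (select → EX select) ∧ AG (select → AF select): {Coin, Refund, Idle, Dispense, Select}.

{Coin, Refund, Idle, Dispense, Select}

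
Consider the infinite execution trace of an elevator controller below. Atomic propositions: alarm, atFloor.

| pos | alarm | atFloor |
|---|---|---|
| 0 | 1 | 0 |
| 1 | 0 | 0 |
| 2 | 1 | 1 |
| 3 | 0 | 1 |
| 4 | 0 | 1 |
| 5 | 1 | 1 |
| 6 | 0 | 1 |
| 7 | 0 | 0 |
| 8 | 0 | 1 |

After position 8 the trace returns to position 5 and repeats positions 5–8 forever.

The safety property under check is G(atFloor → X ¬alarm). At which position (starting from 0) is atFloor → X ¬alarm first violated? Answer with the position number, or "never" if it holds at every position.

4

Check atFloor → X ¬alarm at each position in order: 0 ✓, 1 ✓, 2 ✓, 3 ✓.
At position 4 the labels are {atFloor} and the next position 5 has {alarm, atFloor}, so atFloor → X ¬alarm is false there. This is the first violation.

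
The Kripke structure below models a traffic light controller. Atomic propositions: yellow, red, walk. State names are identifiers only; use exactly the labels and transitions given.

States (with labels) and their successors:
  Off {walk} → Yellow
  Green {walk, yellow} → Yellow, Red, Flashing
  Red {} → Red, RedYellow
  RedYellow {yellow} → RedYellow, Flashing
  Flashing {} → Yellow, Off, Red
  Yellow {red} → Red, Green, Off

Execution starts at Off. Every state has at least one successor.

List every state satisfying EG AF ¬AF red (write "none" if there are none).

States satisfying AF ¬AF red: {Green, Red, RedYellow, Flashing}.
States satisfying EG AF ¬AF red: {Green, Red, RedYellow, Flashing}.

{Green, Red, RedYellow, Flashing}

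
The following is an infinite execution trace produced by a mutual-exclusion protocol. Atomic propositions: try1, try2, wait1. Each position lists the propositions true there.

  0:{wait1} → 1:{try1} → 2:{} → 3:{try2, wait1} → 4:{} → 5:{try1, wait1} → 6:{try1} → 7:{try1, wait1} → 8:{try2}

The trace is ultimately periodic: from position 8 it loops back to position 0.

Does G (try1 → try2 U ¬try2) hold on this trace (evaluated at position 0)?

Holds

try1 → try2 U ¬try2 holds at every position 0..8, and those are all positions ever visited, so G (try1 → try2 U ¬try2) holds.
Positions where try1 holds: 1, 5, 6, 7.
Check try2 U ¬try2 at each: 1→ok, 5→ok, 6→ok, 7→ok.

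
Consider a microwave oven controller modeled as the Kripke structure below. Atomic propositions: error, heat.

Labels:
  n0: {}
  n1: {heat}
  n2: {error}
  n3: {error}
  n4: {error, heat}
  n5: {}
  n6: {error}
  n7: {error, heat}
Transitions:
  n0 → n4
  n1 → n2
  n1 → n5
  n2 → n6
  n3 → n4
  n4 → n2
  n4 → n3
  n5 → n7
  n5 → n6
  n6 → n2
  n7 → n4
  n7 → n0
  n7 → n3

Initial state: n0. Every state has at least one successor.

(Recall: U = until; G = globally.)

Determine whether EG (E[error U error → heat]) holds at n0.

Holds

States satisfying E[error U error → heat]: {n0, n1, n3, n4, n5, n7}.
States satisfying EG (E[error U error → heat]): {n0, n1, n3, n4, n5, n7}.
n0 ∈ Sat(EG (E[error U error → heat])).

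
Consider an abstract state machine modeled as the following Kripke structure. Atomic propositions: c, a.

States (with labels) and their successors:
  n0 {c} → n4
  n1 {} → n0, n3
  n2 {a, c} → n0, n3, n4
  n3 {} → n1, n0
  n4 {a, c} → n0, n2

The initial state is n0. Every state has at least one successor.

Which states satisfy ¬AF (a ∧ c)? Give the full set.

States satisfying a ∧ c: {n2, n4}.
States satisfying AF (a ∧ c): {n0, n2, n4}.
States satisfying ¬AF (a ∧ c): {n1, n3}.

{n1, n3}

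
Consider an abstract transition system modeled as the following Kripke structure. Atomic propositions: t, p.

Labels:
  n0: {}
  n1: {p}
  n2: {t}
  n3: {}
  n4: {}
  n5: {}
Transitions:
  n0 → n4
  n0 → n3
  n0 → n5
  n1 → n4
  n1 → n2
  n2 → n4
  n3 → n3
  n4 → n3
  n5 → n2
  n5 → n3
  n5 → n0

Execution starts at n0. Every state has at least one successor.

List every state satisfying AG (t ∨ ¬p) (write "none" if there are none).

States satisfying t ∨ ¬p: {n0, n2, n3, n4, n5}.
States satisfying AG (t ∨ ¬p): {n0, n2, n3, n4, n5}.

{n0, n2, n3, n4, n5}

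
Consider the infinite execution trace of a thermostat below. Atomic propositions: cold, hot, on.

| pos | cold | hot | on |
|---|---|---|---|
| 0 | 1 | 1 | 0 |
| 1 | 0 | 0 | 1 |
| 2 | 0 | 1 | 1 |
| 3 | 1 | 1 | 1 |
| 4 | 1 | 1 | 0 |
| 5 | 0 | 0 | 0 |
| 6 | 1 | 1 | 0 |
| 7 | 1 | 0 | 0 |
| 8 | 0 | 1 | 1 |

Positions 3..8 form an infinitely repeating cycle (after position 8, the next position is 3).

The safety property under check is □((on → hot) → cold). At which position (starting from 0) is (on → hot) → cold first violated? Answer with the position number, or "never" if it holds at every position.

2

Check (on → hot) → cold at each position in order: 0 ✓, 1 ✓.
At position 2 the labels are {hot, on}, so (on → hot) → cold is false there. This is the first violation.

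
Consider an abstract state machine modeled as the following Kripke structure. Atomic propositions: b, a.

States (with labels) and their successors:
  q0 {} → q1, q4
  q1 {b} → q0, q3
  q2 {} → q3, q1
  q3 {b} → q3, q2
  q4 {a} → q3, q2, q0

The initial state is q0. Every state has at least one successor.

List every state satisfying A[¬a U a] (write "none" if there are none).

States satisfying ¬a: {q0, q1, q2, q3}.
States satisfying a: {q4}.
States satisfying A[¬a U a]: {q4}.

{q4}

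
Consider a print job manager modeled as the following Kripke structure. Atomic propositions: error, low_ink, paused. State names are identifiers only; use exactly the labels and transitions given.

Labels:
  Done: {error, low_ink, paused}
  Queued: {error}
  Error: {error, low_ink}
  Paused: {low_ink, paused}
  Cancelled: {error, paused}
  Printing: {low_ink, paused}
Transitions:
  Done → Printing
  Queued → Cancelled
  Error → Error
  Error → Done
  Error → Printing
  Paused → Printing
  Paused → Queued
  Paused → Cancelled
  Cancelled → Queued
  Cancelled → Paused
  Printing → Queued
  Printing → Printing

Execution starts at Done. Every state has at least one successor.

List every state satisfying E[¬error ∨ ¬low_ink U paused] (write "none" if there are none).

{Done, Queued, Paused, Cancelled, Printing}

States satisfying ¬error ∨ ¬low_ink: {Queued, Paused, Cancelled, Printing}.
States satisfying paused: {Done, Paused, Cancelled, Printing}.
States satisfying E[¬error ∨ ¬low_ink U paused]: {Done, Queued, Paused, Cancelled, Printing}.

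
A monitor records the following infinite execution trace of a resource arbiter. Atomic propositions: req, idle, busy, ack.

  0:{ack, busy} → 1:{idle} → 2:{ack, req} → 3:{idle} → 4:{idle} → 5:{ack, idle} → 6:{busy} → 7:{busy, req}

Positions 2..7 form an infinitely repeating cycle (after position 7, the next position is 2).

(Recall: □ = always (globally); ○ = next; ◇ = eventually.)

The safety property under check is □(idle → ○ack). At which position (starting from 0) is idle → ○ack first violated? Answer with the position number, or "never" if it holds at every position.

3

Check idle → ○ack at each position in order: 0 ✓, 1 ✓, 2 ✓.
At position 3 the labels are {idle} and the next position 4 has {idle}, so idle → ○ack is false there. This is the first violation.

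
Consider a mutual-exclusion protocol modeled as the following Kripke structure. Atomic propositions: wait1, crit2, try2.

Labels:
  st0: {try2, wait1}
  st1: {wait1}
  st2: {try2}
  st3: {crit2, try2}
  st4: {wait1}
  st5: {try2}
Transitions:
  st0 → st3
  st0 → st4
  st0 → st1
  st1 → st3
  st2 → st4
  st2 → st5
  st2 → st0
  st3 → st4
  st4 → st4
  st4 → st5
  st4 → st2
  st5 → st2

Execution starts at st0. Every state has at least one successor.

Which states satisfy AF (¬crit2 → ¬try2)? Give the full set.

{st0, st1, st3, st4}

States satisfying ¬crit2 → ¬try2: {st1, st3, st4}.
States satisfying AF (¬crit2 → ¬try2): {st0, st1, st3, st4}.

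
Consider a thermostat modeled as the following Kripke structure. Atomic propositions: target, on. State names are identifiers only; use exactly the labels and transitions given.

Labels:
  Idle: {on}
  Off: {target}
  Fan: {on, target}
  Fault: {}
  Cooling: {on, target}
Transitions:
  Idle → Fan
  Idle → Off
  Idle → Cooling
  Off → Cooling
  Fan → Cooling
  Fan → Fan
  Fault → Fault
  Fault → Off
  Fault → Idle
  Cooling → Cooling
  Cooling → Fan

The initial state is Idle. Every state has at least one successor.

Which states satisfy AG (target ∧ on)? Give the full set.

{Fan, Cooling}

States satisfying target ∧ on: {Fan, Cooling}.
States satisfying AG (target ∧ on): {Fan, Cooling}.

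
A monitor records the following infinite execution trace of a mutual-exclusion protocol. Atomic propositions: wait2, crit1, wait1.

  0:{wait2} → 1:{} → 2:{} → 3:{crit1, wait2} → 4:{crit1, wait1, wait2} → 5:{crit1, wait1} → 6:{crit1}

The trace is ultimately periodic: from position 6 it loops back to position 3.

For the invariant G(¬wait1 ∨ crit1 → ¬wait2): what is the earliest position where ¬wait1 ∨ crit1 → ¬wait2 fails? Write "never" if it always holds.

At position 0 the labels are {wait2}, so ¬wait1 ∨ crit1 → ¬wait2 is false there. This is the first violation.

0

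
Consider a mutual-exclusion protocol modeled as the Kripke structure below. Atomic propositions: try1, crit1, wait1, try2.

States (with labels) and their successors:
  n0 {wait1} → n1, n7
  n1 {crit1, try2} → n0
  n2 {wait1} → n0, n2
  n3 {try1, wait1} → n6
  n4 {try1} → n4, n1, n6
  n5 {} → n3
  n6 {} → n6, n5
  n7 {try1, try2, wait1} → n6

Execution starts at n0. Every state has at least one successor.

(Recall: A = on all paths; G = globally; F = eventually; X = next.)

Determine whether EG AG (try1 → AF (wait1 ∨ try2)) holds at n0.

States satisfying AG (try1 → AF (wait1 ∨ try2)): {n0, n1, n2, n3, n5, n6, n7}.
States satisfying EG AG (try1 → AF (wait1 ∨ try2)): {n0, n1, n2, n3, n5, n6, n7}.
n0 ∈ Sat(EG AG (try1 → AF (wait1 ∨ try2))).

Satisfied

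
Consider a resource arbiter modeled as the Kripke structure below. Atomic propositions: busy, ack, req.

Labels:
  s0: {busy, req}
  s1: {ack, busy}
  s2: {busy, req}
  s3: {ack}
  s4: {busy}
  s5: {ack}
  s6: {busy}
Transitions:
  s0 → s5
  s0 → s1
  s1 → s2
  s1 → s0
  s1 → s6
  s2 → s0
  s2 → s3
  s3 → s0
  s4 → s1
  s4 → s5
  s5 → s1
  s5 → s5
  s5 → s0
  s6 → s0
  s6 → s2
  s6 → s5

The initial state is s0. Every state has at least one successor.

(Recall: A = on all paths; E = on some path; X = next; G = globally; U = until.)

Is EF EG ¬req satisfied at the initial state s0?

States satisfying EG ¬req: {s1, s4, s5, s6}.
States satisfying EF EG ¬req: {s0, s1, s2, s3, s4, s5, s6}.
Some path from s0 reaches a state where EG ¬req holds.
s0 ∈ Sat(EF EG ¬req).

Satisfied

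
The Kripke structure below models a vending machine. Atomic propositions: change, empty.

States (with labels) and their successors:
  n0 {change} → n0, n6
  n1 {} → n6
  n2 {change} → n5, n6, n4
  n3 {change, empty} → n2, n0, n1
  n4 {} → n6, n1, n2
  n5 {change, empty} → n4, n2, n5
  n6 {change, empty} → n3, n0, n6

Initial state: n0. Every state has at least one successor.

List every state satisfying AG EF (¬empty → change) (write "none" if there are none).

States satisfying EF (¬empty → change): {n0, n1, n2, n3, n4, n5, n6}.
States satisfying AG EF (¬empty → change): {n0, n1, n2, n3, n4, n5, n6}.

{n0, n1, n2, n3, n4, n5, n6}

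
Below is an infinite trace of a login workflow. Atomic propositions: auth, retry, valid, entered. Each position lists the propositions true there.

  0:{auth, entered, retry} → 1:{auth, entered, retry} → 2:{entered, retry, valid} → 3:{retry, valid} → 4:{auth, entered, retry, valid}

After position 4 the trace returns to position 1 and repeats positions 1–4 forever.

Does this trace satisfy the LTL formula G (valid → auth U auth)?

valid → auth U auth must hold at every position from 0 onward. It fails at position 2, so G (valid → auth U auth) is false.
Positions where valid holds: 2, 3, 4.
Check auth U auth at each: 2→fails, 3→fails, 4→ok.

No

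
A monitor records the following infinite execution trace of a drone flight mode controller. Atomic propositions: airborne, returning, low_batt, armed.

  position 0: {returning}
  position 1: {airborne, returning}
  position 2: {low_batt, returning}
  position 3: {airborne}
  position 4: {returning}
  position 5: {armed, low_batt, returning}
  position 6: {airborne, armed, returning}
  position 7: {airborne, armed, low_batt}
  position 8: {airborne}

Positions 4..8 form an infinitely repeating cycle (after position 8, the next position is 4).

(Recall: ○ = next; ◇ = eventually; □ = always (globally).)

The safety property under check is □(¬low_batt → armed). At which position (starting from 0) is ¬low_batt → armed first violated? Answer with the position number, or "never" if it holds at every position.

At position 0 the labels are {returning}, so ¬low_batt → armed is false there. This is the first violation.

0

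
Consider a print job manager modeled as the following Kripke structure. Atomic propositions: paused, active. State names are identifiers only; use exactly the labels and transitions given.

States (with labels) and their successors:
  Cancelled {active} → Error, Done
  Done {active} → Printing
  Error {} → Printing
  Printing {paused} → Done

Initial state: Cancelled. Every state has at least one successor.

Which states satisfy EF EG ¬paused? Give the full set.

States satisfying EG ¬paused: ∅.
States satisfying EF EG ¬paused: ∅.

none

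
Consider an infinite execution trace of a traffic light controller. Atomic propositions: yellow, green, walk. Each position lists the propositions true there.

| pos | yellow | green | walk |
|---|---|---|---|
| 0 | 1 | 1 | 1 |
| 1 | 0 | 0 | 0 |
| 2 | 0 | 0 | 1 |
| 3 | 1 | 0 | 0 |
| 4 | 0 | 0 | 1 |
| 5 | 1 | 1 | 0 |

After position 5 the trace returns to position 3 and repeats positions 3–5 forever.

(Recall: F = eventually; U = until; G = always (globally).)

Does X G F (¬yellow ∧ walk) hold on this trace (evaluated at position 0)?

The position after 0 is 1; G F (¬yellow ∧ walk) is true there.

Yes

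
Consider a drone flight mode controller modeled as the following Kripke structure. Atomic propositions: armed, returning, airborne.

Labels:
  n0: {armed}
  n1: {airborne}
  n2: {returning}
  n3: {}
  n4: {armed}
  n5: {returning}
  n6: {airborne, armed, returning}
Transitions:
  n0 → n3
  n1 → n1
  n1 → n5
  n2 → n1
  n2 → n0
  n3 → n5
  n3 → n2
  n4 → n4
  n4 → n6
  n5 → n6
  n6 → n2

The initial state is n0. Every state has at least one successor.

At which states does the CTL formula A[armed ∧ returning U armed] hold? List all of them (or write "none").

{n0, n4, n6}

States satisfying armed ∧ returning: {n6}.
States satisfying armed: {n0, n4, n6}.
States satisfying A[armed ∧ returning U armed]: {n0, n4, n6}.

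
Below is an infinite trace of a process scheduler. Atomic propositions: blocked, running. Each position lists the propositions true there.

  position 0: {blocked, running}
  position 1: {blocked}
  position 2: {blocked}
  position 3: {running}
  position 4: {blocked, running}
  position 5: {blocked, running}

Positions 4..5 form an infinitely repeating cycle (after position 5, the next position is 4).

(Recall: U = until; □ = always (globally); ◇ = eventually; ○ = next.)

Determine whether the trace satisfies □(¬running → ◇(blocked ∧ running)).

Yes

¬running → ◇(blocked ∧ running) holds at every position 0..5, and those are all positions ever visited, so □(¬running → ◇(blocked ∧ running)) holds.
Positions where ¬running holds: 1, 2.
Check ◇(blocked ∧ running) at each: 1→ok, 2→ok.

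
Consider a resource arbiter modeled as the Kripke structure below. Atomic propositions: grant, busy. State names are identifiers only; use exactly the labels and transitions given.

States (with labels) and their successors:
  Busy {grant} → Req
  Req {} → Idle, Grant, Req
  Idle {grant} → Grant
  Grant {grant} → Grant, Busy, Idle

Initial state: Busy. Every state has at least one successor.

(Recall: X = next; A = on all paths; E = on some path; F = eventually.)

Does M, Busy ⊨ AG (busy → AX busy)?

States satisfying busy → AX busy: {Busy, Req, Idle, Grant}.
States satisfying AG (busy → AX busy): {Busy, Req, Idle, Grant}.
Every state reachable from Busy satisfies busy → AX busy.
Busy ∈ Sat(AG (busy → AX busy)).

Holds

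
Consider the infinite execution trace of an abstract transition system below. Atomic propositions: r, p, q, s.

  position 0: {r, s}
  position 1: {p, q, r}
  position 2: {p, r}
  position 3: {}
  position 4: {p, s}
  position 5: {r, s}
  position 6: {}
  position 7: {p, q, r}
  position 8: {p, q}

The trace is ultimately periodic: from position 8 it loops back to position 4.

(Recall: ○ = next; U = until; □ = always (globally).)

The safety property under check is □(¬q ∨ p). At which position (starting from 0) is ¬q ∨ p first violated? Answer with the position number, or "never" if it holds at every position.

¬q ∨ p holds at every position 0..8, and those are all the positions the trace ever visits, so the invariant □(¬q ∨ p) is never violated.

never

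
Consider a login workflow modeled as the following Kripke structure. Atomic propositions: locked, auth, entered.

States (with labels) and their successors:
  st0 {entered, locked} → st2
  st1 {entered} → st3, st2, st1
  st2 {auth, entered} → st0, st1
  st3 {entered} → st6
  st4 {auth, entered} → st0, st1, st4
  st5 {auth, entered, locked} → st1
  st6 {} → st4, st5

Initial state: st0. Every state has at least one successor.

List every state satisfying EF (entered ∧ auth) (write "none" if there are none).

{st0, st1, st2, st3, st4, st5, st6}

States satisfying entered ∧ auth: {st2, st4, st5}.
States satisfying EF (entered ∧ auth): {st0, st1, st2, st3, st4, st5, st6}.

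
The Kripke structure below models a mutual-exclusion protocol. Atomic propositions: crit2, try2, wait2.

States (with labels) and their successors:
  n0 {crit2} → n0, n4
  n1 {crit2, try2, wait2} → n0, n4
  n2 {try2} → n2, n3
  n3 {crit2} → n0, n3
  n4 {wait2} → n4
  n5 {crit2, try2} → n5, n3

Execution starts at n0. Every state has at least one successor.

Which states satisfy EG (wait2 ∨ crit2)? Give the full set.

{n0, n1, n3, n4, n5}

States satisfying wait2 ∨ crit2: {n0, n1, n3, n4, n5}.
States satisfying EG (wait2 ∨ crit2): {n0, n1, n3, n4, n5}.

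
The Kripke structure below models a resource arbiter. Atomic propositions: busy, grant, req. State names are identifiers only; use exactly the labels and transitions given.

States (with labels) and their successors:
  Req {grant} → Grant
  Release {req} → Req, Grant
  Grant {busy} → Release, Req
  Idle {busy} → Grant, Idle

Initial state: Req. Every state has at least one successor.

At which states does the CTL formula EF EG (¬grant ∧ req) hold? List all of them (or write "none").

States satisfying EG (¬grant ∧ req): ∅.
States satisfying EF EG (¬grant ∧ req): ∅.

none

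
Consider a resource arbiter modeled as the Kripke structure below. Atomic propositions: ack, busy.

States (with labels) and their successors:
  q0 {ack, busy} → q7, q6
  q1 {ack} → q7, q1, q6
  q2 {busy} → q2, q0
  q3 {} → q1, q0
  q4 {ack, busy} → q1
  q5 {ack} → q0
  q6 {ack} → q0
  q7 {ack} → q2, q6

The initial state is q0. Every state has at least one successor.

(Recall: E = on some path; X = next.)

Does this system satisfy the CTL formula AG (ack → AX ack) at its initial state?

Does not hold

States satisfying ack → AX ack: {q0, q1, q2, q3, q4, q5, q6}.
States satisfying AG (ack → AX ack): ∅.
q7 is reachable from q0 and violates ack → AX ack, so AG fails at q0.
q0 ∉ Sat(AG (ack → AX ack)).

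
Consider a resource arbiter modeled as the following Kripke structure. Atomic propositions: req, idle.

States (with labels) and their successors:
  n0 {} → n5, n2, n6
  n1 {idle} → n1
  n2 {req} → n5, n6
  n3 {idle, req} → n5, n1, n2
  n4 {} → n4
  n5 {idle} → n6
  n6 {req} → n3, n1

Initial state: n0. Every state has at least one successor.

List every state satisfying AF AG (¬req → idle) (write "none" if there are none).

{n0, n1, n2, n3, n5, n6}

States satisfying AG (¬req → idle): {n1, n2, n3, n5, n6}.
States satisfying AF AG (¬req → idle): {n0, n1, n2, n3, n5, n6}.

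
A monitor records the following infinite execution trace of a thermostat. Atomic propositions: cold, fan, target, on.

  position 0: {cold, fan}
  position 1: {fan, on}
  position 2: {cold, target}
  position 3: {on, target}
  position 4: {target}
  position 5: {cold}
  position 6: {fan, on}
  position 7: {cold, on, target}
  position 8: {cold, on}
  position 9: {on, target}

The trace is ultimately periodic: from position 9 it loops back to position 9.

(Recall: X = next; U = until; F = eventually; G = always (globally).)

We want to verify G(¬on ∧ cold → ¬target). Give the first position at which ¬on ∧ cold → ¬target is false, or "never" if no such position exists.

Check ¬on ∧ cold → ¬target at each position in order: 0 ✓, 1 ✓.
At position 2 the labels are {cold, target}, so ¬on ∧ cold → ¬target is false there. This is the first violation.

2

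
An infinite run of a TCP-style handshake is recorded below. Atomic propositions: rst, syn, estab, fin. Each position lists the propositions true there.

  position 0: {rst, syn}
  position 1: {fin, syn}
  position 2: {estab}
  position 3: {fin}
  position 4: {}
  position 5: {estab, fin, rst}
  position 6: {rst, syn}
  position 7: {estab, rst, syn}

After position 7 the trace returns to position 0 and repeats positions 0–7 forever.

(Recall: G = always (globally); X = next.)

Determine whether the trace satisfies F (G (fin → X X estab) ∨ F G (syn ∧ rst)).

Does not hold

G (fin → X X estab) ∨ F G (syn ∧ rst) is false at every position 0..7, so it never becomes true and F (G (fin → X X estab) ∨ F G (syn ∧ rst)) fails.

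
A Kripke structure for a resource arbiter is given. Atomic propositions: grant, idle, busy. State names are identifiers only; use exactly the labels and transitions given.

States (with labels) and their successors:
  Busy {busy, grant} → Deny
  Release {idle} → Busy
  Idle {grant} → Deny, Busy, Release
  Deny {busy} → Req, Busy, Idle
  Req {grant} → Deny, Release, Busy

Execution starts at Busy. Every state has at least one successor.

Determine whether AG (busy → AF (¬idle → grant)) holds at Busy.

Satisfied

States satisfying busy → AF (¬idle → grant): {Busy, Release, Idle, Deny, Req}.
States satisfying AG (busy → AF (¬idle → grant)): {Busy, Release, Idle, Deny, Req}.
Every state reachable from Busy satisfies busy → AF (¬idle → grant).
Busy ∈ Sat(AG (busy → AF (¬idle → grant))).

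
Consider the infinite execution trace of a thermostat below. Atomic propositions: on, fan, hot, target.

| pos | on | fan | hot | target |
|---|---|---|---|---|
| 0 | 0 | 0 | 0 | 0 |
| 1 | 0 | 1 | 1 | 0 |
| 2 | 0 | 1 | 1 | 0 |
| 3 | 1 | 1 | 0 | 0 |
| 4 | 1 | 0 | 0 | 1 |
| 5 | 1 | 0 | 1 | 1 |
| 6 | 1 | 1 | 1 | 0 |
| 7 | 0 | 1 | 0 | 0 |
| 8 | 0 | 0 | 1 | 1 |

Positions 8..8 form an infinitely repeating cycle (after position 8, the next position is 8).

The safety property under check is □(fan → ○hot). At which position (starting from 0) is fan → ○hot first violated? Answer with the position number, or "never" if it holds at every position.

Check fan → ○hot at each position in order: 0 ✓, 1 ✓.
At position 2 the labels are {fan, hot} and the next position 3 has {fan, on}, so fan → ○hot is false there. This is the first violation.

2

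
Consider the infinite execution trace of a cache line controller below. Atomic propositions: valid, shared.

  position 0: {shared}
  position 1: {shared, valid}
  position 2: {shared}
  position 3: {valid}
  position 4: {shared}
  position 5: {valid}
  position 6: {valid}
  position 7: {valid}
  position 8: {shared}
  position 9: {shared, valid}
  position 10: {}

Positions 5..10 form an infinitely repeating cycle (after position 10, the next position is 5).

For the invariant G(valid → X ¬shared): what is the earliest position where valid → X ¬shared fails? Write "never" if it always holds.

1

Check valid → X ¬shared at each position in order: 0 ✓.
At position 1 the labels are {shared, valid} and the next position 2 has {shared}, so valid → X ¬shared is false there. This is the first violation.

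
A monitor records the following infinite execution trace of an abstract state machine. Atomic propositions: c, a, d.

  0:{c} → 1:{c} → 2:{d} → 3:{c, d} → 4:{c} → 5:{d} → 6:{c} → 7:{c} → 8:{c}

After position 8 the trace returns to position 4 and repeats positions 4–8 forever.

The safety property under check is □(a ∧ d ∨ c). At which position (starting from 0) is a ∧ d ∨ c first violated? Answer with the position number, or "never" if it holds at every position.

Check a ∧ d ∨ c at each position in order: 0 ✓, 1 ✓.
At position 2 the labels are {d}, so a ∧ d ∨ c is false there. This is the first violation.

2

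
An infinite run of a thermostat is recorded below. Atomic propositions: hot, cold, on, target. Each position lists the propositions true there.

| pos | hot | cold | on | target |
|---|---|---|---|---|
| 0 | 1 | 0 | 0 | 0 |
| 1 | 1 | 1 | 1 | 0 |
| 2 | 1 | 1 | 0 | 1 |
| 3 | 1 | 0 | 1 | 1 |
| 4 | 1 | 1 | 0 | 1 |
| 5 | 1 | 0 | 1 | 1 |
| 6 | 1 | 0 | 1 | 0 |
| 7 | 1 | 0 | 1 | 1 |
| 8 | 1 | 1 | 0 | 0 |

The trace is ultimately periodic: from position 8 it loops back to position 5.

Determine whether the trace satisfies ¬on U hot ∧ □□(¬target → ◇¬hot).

Violated

Walking from position 0: hot first holds at position 0, and ¬on holds at every earlier position along the way, so ¬on U hot holds.
□(¬target → ◇¬hot) must hold at every position from 0 onward. It fails at position 0, so □□(¬target → ◇¬hot) is false.
At position 0: ¬on U hot is true; □□(¬target → ◇¬hot) is false; so ¬on U hot ∧ □□(¬target → ◇¬hot) is false.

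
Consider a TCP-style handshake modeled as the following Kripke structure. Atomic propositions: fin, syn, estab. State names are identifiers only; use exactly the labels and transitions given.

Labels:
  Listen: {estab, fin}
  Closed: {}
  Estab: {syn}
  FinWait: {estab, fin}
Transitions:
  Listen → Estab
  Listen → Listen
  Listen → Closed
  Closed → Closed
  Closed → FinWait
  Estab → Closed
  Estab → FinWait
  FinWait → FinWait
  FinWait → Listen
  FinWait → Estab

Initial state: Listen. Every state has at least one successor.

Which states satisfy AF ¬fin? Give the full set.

States satisfying ¬fin: {Closed, Estab}.
States satisfying AF ¬fin: {Closed, Estab}.

{Closed, Estab}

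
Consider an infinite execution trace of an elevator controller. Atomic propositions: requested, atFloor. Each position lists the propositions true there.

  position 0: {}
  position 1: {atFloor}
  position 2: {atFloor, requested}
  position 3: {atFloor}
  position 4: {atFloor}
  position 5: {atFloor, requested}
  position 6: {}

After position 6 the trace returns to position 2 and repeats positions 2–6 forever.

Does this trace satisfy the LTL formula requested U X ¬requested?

Walking from position 0: X ¬requested first holds at position 0, and requested holds at every earlier position along the way, so requested U X ¬requested holds.

Holds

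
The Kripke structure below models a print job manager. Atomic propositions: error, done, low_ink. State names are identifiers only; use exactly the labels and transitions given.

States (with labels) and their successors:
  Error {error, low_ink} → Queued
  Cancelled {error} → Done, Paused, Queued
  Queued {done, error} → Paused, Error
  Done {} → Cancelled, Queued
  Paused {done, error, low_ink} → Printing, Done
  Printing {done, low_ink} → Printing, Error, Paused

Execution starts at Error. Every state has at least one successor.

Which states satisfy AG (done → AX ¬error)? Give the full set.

none

States satisfying done → AX ¬error: {Error, Cancelled, Done, Paused}.
States satisfying AG (done → AX ¬error): ∅.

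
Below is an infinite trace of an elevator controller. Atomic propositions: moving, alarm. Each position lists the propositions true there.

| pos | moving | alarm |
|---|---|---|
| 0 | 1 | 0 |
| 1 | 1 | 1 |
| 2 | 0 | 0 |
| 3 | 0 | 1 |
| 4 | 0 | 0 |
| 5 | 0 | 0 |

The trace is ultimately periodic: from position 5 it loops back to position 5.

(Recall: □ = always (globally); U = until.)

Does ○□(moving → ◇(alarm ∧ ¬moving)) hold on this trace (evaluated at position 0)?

The position after 0 is 1; □(moving → ◇(alarm ∧ ¬moving)) is true there.

Satisfied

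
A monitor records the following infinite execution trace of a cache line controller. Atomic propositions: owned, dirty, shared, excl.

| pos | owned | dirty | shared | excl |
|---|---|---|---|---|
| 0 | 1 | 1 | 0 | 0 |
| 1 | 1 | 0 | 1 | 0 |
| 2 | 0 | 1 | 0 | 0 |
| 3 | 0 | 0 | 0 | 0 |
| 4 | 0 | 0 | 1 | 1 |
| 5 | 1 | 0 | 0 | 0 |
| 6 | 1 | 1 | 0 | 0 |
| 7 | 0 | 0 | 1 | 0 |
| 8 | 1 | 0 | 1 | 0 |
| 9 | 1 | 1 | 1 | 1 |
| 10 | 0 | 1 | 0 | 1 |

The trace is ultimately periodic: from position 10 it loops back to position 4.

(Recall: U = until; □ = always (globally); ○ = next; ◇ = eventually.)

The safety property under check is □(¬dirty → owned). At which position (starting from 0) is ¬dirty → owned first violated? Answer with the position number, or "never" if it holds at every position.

3

Check ¬dirty → owned at each position in order: 0 ✓, 1 ✓, 2 ✓.
At position 3 the labels are {}, so ¬dirty → owned is false there. This is the first violation.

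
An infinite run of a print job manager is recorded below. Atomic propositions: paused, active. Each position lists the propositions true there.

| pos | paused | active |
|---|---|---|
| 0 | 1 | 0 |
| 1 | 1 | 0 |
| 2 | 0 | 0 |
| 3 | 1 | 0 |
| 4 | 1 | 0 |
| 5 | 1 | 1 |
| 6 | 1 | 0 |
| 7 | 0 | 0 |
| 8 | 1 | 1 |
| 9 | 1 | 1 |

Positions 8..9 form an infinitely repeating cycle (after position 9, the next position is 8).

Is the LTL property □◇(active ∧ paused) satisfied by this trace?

Yes

◇(active ∧ paused) holds at every position 0..9, and those are all positions ever visited, so □◇(active ∧ paused) holds.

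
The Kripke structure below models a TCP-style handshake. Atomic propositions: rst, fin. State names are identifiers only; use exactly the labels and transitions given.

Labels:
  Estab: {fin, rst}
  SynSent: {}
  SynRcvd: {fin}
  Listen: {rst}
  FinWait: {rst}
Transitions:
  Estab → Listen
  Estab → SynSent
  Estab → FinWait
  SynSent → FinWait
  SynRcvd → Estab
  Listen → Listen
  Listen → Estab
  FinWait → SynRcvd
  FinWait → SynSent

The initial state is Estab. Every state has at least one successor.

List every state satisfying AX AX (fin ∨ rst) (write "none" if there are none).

States satisfying AX (fin ∨ rst): {SynSent, SynRcvd, Listen}.
States satisfying AX AX (fin ∨ rst): {FinWait}.

{FinWait}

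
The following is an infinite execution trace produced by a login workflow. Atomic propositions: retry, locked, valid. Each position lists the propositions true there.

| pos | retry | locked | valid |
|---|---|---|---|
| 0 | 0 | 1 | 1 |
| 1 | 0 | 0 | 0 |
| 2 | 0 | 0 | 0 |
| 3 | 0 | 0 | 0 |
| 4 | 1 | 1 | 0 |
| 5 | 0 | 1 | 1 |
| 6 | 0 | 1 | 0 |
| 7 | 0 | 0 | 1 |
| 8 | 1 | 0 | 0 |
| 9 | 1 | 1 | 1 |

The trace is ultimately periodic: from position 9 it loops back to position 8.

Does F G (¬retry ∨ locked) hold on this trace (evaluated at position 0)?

G (¬retry ∨ locked) is false at every position 0..9, so it never becomes true and F G (¬retry ∨ locked) fails.

No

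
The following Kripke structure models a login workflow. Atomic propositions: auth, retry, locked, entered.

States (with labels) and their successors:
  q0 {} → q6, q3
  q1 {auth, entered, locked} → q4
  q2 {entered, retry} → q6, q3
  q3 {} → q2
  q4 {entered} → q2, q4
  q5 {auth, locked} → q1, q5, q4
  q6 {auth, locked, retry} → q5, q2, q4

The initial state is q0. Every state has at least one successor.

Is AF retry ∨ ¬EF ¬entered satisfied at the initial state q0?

Yes

States satisfying retry: {q2, q6}.
States satisfying AF retry: {q0, q2, q3, q6}.
States satisfying ¬entered: {q0, q3, q5, q6}.
States satisfying EF ¬entered: {q0, q1, q2, q3, q4, q5, q6}.
States satisfying ¬EF ¬entered: ∅.
States satisfying AF retry ∨ ¬EF ¬entered: {q0, q2, q3, q6}.
q0 ∈ Sat(AF retry ∨ ¬EF ¬entered).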